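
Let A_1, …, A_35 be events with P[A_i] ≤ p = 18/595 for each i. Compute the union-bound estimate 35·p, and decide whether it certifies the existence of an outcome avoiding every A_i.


Union bound: P[∪_{i=1}^{35} A_i] ≤ Σ_i P[A_i] ≤ 35·p = 35·(18/595) = 18/17.
Numerically: 18/17 ≈ 1.059.
Is 18/17 < 1? NO.
Since the bound 18/17 is ≥ 1, the union bound is uninformative here; it does NOT by itself certify existence.

35·p = 18/17 ≈ 1.059; existence NOT certified by the union bound.


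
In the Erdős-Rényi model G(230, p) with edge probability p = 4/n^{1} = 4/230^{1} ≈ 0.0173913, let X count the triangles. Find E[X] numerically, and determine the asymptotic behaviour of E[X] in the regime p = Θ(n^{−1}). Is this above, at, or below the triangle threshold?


Number of potential triangles: C(230, 3) = 2001460.
Each occurs with probability p³ ≈ (0.0173913)³ ≈ 5.26012986e-06.
By linearity: E[X] = C(230, 3)·p³ ≈ 2001460 · 5.26012986e-06 ≈ 10.527940.
Here α = 1, so p = 4/n is exactly at the triangle threshold p ~ 1/n. Asymptotically E[X] → c³/6 = 4³/6 = 32/3 ≈ 10.666667, a bounded constant. In this regime the triangle count is asymptotically Poisson(c³/6).

E[X] ≈ 10.527940; in regime p = Θ(1/n^{1}) E[X] stays bounded (at the triangle threshold p ~ 1/n).


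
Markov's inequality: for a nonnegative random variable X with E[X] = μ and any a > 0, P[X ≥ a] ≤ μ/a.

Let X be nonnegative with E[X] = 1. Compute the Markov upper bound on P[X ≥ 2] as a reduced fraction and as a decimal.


μ = E[X] = 1, a = 2.
Markov: P[X ≥ 2] ≤ μ/a = (1)/2 = 1/2.
Numerically: ≈ 0.500000.
(Since a = 2 > μ = 1.000000, the bound 1/2 is < 1 and informative.)

P[X ≥ 2] ≤ 1/2 ≈ 0.500000.


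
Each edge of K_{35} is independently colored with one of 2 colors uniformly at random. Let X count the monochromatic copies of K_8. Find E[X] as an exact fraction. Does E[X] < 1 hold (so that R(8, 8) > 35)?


E[X] = C(35, 8) · 2^{1 − 28} = 23535820 · 2^{−27} = 23535820/134217728.
As a reduced fraction: E[X] = 5883955/33554432 ≈ 0.1753555.
Is E[X] < 1? YES.
Since E[X] < 1, there exists a 2-coloring of K_{35} with no monochromatic K_8; hence R(8, 8) > 35.

E[X] = 5883955/33554432 ≈ 0.1753555; E[X] < 1, so R(8, 8) > 35.


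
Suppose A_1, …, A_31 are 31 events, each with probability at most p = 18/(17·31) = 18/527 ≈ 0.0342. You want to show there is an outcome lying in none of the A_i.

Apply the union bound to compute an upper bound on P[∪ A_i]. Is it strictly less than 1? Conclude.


Union bound: P[∪_{i=1}^{31} A_i] ≤ Σ_i P[A_i] ≤ 31·p = 31·(18/527) = 18/17.
Numerically: 18/17 ≈ 1.0588.
Is 18/17 < 1? NO.
Since the bound 18/17 is ≥ 1, the union bound is uninformative here; it does NOT by itself certify existence.

31·p = 18/17 ≈ 1.0588; existence NOT certified by the union bound.


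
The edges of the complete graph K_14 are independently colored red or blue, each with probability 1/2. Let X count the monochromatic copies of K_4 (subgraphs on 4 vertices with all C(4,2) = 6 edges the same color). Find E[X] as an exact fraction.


Let X = Σ_S X_S over the C(14, 4) = 1001 subsets S of size 4, where X_S = 1 if the K_4 on S is monochromatic.
For a fixed S, the K_4 on S has C(4, 2) = 6 edges. P[all 6 edges red] = (1/2)^6, and likewise for blue, so P[monochromatic] = 2·(1/2)^6 = 2^{1 − 6} = 1/32.
By linearity of expectation: E[X] = C(14, 4) · 2^{1 − 6} = 1001 · 1/32 = 1001/32.
Numerically: E[X] ≈ 31.281250.

E[X] = C(14,4)·2^(1−C(4,2)) = 1001/32 ≈ 31.281250.


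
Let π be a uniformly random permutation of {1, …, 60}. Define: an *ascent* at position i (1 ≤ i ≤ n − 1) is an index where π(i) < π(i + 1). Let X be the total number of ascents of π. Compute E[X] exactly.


Write X = Σ X_I over i = 1, …, 59, with X_I the indicator of one ascent.
There are 59 indicators.
For each fixed i, the pair (π(i), π(i+1)) is a uniformly random ordered pair of distinct values from {1, …, 60}; by symmetry P[π(i) < π(i+1)] = 1/2.
By linearity: E[X] = 59 · (1/2) = (60 − 1) · (1/2) = 59/2 ≈ 29.500000.

E[X] = 59/2 = 29.500000.


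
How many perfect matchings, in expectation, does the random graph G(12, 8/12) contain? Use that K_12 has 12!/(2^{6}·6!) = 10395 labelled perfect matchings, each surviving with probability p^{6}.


K_12 has 12!/(2^{6}·6!) = 10395 labelled perfect matchings.
For each such perfect matching H, let X_H = 1 if all 6 edges of H are present in G. Then P[X_H = 1] = p^{6} = (2/3)^{6} = 64/729.
By linearity of expectation: E[X] = Σ_H E[X_H] = 10395 · p^{6} = 10395 · 64/729 = 24640/27.
Numerically: E[X] ≈ 912.59.

E[X] = 10395 · (2/3)^{6} = 24640/27 ≈ 912.59.


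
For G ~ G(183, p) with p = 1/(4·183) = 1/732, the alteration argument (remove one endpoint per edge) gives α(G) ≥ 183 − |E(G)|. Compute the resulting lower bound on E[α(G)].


E[|E(G)|] = C(183, 2)·p = 16653 · (1/732) = 91/4.
E[α(G)] ≥ n − E[|E(G)|] = 183 − 91/4 = 641/4.
Numerically: ≈ 160.250000.
(This is only a lower bound; the true E[α(G)] may be larger.)

E[α(G)] ≥ 641/4 ≈ 160.250000.


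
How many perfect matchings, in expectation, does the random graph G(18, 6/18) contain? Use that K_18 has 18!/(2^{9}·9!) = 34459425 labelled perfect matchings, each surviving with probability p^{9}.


K_18 has 18!/(2^{9}·9!) = 34459425 labelled perfect matchings.
For each such perfect matching H, let X_H = 1 if all 9 edges of H are present in G. Then P[X_H = 1] = p^{9} = (1/3)^{9} = 1/19683.
By linearity: E[X] = Σ_H E[X_H] = 34459425 · p^{9} = 34459425 · 1/19683 = 425425/243.
Numerically: E[X] ≈ 1750.72.

E[X] = 34459425 · (1/3)^{9} = 425425/243 ≈ 1750.72.


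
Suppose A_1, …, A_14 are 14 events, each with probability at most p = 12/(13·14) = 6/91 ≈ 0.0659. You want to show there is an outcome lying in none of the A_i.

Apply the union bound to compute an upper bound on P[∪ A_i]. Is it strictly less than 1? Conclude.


Union bound: P[∪_{i=1}^{14} A_i] ≤ Σ_i P[A_i] ≤ 14·p = 14·(6/91) = 12/13.
Numerically: 12/13 ≈ 0.9231.
Is 12/13 < 1? YES.
Since P[∪ A_i] ≤ 12/13 < 1, the complement has P[∩ A_i^c] ≥ 1 − 12/13 = 1/13 > 0, so some outcome avoids every A_i.

14·p = 12/13 ≈ 0.9231; existence CERTIFIED by the union bound.


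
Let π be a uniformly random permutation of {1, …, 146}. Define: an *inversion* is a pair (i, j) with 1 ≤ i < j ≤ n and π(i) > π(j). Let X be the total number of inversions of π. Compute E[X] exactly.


Write X = Σ X_I over the C(146, 2) = 10585 pairs i < j, with X_I the indicator of one inversion.
There are 10585 indicators.
For each fixed pair i < j, the values π(i) and π(j) are two distinct elements of {1, …, 146} in uniformly random order; by symmetry P[π(i) > π(j)] = 1/2.
By linearity: E[X] = 10585 · (1/2) = C(146, 2) · (1/2) = 10585/2 = 10585/2 ≈ 5292.500.

E[X] = 10585/2 = 5292.500.


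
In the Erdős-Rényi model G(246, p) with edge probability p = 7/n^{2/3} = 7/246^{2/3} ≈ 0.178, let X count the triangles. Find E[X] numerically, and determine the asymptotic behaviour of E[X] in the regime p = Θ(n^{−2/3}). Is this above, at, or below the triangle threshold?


Number of potential triangles: C(246, 3) = 2450980.
Each occurs with probability p³ ≈ (0.178)³ ≈ 5.66792e-03.
By linearity: E[X] = C(246, 3)·p³ ≈ 2450980 · 5.66792e-03 ≈ 13891.965.
Since α = 2/3 < 1, p = c/n^{2/3} ≫ 1/n is above the triangle threshold p ~ 1/n. Asymptotically E[X] ~ (c³/6)·n^{3(1−α)} = (7³/6)·n^{1} → ∞; triangles are abundant w.h.p.

E[X] ≈ 13891.965; in regime p = Θ(1/n^{2/3}) E[X] diverges (above the triangle threshold p ~ 1/n).


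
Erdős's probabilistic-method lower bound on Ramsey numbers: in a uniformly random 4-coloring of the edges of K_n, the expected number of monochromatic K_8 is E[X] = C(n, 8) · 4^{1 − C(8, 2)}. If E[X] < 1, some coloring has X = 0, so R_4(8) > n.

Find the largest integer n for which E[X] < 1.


We need C(n, 8) · 4^{1 − 28} < 1, i.e. C(n, 8) < 4^{28 − 1} = 18014398509481984.
Check values of n near the boundary:
  n = 403: C(403, 8) = 16090020602228430; 16090020602228430 < 18014398509481984? YES
  n = 404: C(404, 8) = 16415071523485570; 16415071523485570 < 18014398509481984? YES
  n = 405: C(405, 8) = 16745853821188050; 16745853821188050 < 18014398509481984? YES
  n = 406: C(406, 8) = 17082453897995850; 17082453897995850 < 18014398509481984? YES
  n = 407: C(407, 8) = 17424959239309050; 17424959239309050 < 18014398509481984? YES
  n = 408: C(408, 8) = 17773458424095231; 17773458424095231 < 18014398509481984? YES
  n = 409: C(409, 8) = 18128041135797879; 18128041135797879 < 18014398509481984? NO
The largest n with C(n, 8) < 18014398509481984 is n = 408 (where E[X] = 17773458424095231/18014398509481984 ≈ 0.98663). Hence R_4(8) > 408, i.e. R_4(8) ≥ 409.

Largest n = 408; hence R_4(8) > 408.


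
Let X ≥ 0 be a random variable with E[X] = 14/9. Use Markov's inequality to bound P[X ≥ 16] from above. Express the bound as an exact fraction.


μ = E[X] = 14/9, a = 16.
Markov: P[X ≥ 16] ≤ μ/a = (14/9)/16 = 7/72.
Numerically: ≈ 0.09722.
(Since a = 16 > μ = 1.55556, the bound 7/72 is < 1 and informative.)

P[X ≥ 16] ≤ 7/72 ≈ 0.09722.


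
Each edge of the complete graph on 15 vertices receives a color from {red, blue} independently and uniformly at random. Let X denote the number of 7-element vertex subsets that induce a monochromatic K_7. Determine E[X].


Let X = Σ_S X_S over the C(15, 7) = 6435 subsets S of size 7, where X_S = 1 if the K_7 on S is monochromatic.
For a fixed S, the K_7 on S has C(7, 2) = 21 edges. P[all 21 edges red] = (1/2)^21, and likewise for blue, so P[monochromatic] = 2·(1/2)^21 = 2^{1 − 21} = 1/1048576.
Summing: E[X] = C(15, 7) · 2^{1 − 21} = 6435 · 1/1048576 = 6435/1048576.
Numerically: E[X] ≈ 0.006137.

E[X] = C(15,7)·2^(1−C(7,2)) = 6435/1048576 ≈ 0.006137.


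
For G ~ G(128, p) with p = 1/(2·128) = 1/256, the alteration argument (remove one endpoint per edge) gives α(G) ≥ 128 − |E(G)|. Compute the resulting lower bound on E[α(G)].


E[|E(G)|] = C(128, 2)·p = 8128 · (1/256) = 127/4.
E[α(G)] ≥ n − E[|E(G)|] = 128 − 127/4 = 385/4.
Numerically: ≈ 96.250.
(This is only a lower bound; the true E[α(G)] may be larger.)

E[α(G)] ≥ 385/4 ≈ 96.250.


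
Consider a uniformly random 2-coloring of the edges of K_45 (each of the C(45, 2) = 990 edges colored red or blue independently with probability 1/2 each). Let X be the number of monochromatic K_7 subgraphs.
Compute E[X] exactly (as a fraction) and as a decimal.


Let X = Σ_S X_S over the C(45, 7) = 45379620 subsets S of size 7, where X_S = 1 if the K_7 on S is monochromatic.
For a fixed S, the K_7 on S has C(7, 2) = 21 edges. P[all 21 edges red] = (1/2)^21, and likewise for blue, so P[monochromatic] = 2·(1/2)^21 = 2^{1 − 21} = 1/1048576.
Summing: E[X] = C(45, 7) · 2^{1 − 21} = 45379620 · 1/1048576 = 11344905/262144.
Numerically: E[X] ≈ 43.27738.

E[X] = C(45,7)·2^(1−C(7,2)) = 11344905/262144 ≈ 43.27738.


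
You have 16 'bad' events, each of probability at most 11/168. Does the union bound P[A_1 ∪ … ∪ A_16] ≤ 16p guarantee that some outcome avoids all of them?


Union bound: P[∪_{i=1}^{16} A_i] ≤ Σ_i P[A_i] ≤ 16·p = 16·(11/168) = 22/21.
Numerically: 22/21 ≈ 1.047619.
Is 22/21 < 1? NO.
Since the bound 22/21 is ≥ 1, the union bound is uninformative here; it does NOT by itself certify existence.

16·p = 22/21 ≈ 1.047619; existence NOT certified by the union bound.


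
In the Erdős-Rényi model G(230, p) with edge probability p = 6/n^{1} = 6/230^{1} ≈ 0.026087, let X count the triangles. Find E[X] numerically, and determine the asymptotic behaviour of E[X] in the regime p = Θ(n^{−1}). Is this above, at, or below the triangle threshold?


Number of potential triangles: C(230, 3) = 2001460.
Each occurs with probability p³ ≈ (0.026087)³ ≈ 1.7752938e-05.
By linearity: E[X] = C(230, 3)·p³ ≈ 2001460 · 1.7752938e-05 ≈ 35.53180.
Here α = 1, so p = 6/n is exactly at the triangle threshold p ~ 1/n. Asymptotically E[X] → c³/6 = 6³/6 = 36 ≈ 36.00000, a bounded constant. In this regime the triangle count is asymptotically Poisson(c³/6).

E[X] ≈ 35.53180; in regime p = Θ(1/n^{1}) E[X] stays bounded (at the triangle threshold p ~ 1/n).


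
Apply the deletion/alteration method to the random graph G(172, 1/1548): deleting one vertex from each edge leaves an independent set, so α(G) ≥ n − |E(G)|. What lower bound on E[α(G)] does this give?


E[|E(G)|] = C(172, 2)·p = 14706 · (1/1548) = 19/2.
E[α(G)] ≥ n − E[|E(G)|] = 172 − 19/2 = 325/2.
Numerically: ≈ 162.5000.
(This is only a lower bound; the true E[α(G)] may be larger.)

E[α(G)] ≥ 325/2 ≈ 162.5000.


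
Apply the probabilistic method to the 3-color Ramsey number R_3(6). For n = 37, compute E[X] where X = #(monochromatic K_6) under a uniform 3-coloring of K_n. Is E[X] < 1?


E[X] = C(37, 6) · 3^{1 − 15} = 2324784 · 3^{−14} = 2324784/4782969.
As a reduced fraction: E[X] = 774928/1594323 ≈ 0.486055.
Is E[X] < 1? YES.
Since E[X] < 1, there exists a 3-coloring of K_{37} with no monochromatic K_6; hence R_3(6) > 37.

E[X] = 774928/1594323 ≈ 0.486055; E[X] < 1, so R_3(6) > 37.


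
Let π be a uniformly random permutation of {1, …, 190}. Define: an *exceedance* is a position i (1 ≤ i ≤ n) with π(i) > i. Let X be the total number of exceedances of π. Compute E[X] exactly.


Write X = Σ_{i=1}^{190} X_i, where X_i = 1_{π(i) > i}.
For each fixed i, π(i) is uniform over {1, …, 190} (marginal of a uniform permutation), so P[π(i) > i] = (n − i)/n. Summing: Σ_{i=1}^{190} (n − i)/n = (0 + 1 + … + 189)/190 = 190(190 − 1)/(2·190) = (190 − 1)/2.
Hence E[X] = Σ_{i=1}^{190} (190 − i)/190 = 189/2 ≈ 94.500000.

E[X] = 189/2 = 94.500000.


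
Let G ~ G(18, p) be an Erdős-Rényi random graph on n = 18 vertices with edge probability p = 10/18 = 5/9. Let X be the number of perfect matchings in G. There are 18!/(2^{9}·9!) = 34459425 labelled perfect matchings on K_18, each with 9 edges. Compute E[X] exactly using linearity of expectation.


K_18 has 18!/(2^{9}·9!) = 34459425 labelled perfect matchings.
For each such perfect matching H, let X_H = 1 if all 9 edges of H are present in G. Then P[X_H = 1] = p^{9} = (5/9)^{9} = 1953125/387420489.
By linearity: E[X] = Σ_H E[X_H] = 34459425 · p^{9} = 34459425 · 1953125/387420489 = 830908203125/4782969.
Numerically: E[X] ≈ 1.74e+05.

E[X] = 34459425 · (5/9)^{9} = 830908203125/4782969 ≈ 1.74e+05.


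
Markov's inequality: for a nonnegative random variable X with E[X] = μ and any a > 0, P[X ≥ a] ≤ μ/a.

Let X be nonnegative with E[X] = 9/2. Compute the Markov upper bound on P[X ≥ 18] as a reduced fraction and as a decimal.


μ = E[X] = 9/2, a = 18.
Markov: P[X ≥ 18] ≤ μ/a = (9/2)/18 = 1/4.
Numerically: ≈ 0.25000.
(Since a = 18 > μ = 4.50000, the bound 1/4 is < 1 and informative.)

P[X ≥ 18] ≤ 1/4 ≈ 0.25000.


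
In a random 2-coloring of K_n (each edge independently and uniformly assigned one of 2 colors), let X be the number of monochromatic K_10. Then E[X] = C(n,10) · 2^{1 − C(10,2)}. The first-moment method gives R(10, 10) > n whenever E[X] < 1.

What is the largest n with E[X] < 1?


We need C(n, 10) · 2^{1 − 45} < 1, i.e. C(n, 10) < 2^{45 − 1} = 17592186044416.
Check values of n near the boundary:
  n = 98: C(98, 10) = 14005614014756; 14005614014756 < 17592186044416? YES
  n = 99: C(99, 10) = 15579278510796; 15579278510796 < 17592186044416? YES
  n = 100: C(100, 10) = 17310309456440; 17310309456440 < 17592186044416? YES
  n = 101: C(101, 10) = 19212541264840; 19212541264840 < 17592186044416? NO
  n = 102: C(102, 10) = 21300860967540; 21300860967540 < 17592186044416? NO
The largest n with C(n, 10) < 17592186044416 is n = 100 (where E[X] = 2163788682055/2199023255552 ≈ 0.9840). Hence R(10, 10) > 100, i.e. R(10, 10) ≥ 101.

Largest n = 100; hence R(10, 10) > 100.


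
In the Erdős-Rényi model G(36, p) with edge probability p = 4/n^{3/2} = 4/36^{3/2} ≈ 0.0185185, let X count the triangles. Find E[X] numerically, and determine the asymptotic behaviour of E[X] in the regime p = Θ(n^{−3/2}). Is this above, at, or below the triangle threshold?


Number of potential triangles: C(36, 3) = 7140.
Each occurs with probability p³ ≈ (0.0185185)³ ≈ 6.35065793e-06.
By linearity: E[X] = C(36, 3)·p³ ≈ 7140 · 6.35065793e-06 ≈ 0.045344.
Since α = 3/2 > 1, p = c/n^{3/2} = o(1/n) is below the triangle threshold p ~ 1/n. Asymptotically E[X] ~ (c³/6)·n^{3(1−α)} = (4³/6)·n^{-1.5} → 0, so by Markov's inequality G has no triangles w.h.p.

E[X] ≈ 0.045344; in regime p = Θ(1/n^{3/2}) E[X] tends to 0 (below the triangle threshold p ~ 1/n).


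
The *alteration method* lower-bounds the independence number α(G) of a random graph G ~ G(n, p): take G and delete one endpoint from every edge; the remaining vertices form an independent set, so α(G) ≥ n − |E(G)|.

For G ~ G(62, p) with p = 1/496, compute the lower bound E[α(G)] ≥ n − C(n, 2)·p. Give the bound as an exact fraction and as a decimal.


E[|E(G)|] = C(62, 2)·p = 1891 · (1/496) = 61/16.
E[α(G)] ≥ n − E[|E(G)|] = 62 − 61/16 = 931/16.
Numerically: ≈ 58.18750.
(This is only a lower bound; the true E[α(G)] may be larger.)

E[α(G)] ≥ 931/16 ≈ 58.18750.


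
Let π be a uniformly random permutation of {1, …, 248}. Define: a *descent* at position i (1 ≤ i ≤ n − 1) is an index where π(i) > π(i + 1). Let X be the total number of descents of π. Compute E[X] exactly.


Write X = Σ X_I over i = 1, …, 247, with X_I the indicator of one descent.
There are 247 indicators.
For each fixed i, the pair (π(i), π(i+1)) is a uniformly random ordered pair of distinct values from {1, …, 248}; by symmetry P[π(i) > π(i+1)] = 1/2.
By linearity: E[X] = 247 · (1/2) = (248 − 1) · (1/2) = 247/2 ≈ 123.500000.

E[X] = 247/2 = 123.500000.


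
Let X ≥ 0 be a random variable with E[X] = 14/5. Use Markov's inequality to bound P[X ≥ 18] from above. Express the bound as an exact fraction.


μ = E[X] = 14/5, a = 18.
Markov: P[X ≥ 18] ≤ μ/a = (14/5)/18 = 7/45.
Numerically: ≈ 0.15556.
(Since a = 18 > μ = 2.80000, the bound 7/45 is < 1 and informative.)

P[X ≥ 18] ≤ 7/45 ≈ 0.15556.


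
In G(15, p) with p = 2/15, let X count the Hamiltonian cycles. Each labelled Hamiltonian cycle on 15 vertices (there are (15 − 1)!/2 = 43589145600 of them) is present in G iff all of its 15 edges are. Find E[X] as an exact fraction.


K_15 has (15 − 1)!/2 = 43589145600 labelled Hamiltonian cycles.
For each such Hamiltonian cycle H, let X_H = 1 if all 15 edges of H are present in G. Then P[X_H = 1] = p^{15} = (2/15)^{15} = 32768/437893890380859375.
By linearity of expectation: E[X] = Σ_H E[X_H] = 43589145600 · p^{15} = 43589145600 · 32768/437893890380859375 = 235115905024/72081298828125.
Numerically: E[X] ≈ 0.00326182.

E[X] = 43589145600 · (2/15)^{15} = 235115905024/72081298828125 ≈ 0.00326182.


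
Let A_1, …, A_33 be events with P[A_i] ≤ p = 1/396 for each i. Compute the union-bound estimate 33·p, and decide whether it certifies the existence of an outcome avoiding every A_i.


Union bound: P[∪_{i=1}^{33} A_i] ≤ Σ_i P[A_i] ≤ 33·p = 33·(1/396) = 1/12.
Numerically: 1/12 ≈ 0.08333.
Is 1/12 < 1? YES.
Since P[∪ A_i] ≤ 1/12 < 1, the complement has P[∩ A_i^c] ≥ 1 − 1/12 = 11/12 > 0, so some outcome avoids every A_i.

33·p = 1/12 ≈ 0.08333; existence CERTIFIED by the union bound.


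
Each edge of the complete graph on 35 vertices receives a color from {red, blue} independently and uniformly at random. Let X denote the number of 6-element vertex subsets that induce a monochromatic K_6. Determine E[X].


Let X = Σ_S X_S over the C(35, 6) = 1623160 subsets S of size 6, where X_S = 1 if the K_6 on S is monochromatic.
For a fixed S, the K_6 on S has C(6, 2) = 15 edges. P[all 15 edges red] = (1/2)^15, and likewise for blue, so P[monochromatic] = 2·(1/2)^15 = 2^{1 − 15} = 1/16384.
By linearity of expectation: E[X] = C(35, 6) · 2^{1 − 15} = 1623160 · 1/16384 = 202895/2048.
Numerically: E[X] ≈ 99.06982.

E[X] = C(35,6)·2^(1−C(6,2)) = 202895/2048 ≈ 99.06982.


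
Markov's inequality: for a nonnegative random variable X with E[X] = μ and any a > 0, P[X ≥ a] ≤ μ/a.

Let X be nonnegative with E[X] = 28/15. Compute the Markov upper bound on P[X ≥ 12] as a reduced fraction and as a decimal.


μ = E[X] = 28/15, a = 12.
Markov: P[X ≥ 12] ≤ μ/a = (28/15)/12 = 7/45.
Numerically: ≈ 0.155556.
(Since a = 12 > μ = 1.866667, the bound 7/45 is < 1 and informative.)

P[X ≥ 12] ≤ 7/45 ≈ 0.155556.


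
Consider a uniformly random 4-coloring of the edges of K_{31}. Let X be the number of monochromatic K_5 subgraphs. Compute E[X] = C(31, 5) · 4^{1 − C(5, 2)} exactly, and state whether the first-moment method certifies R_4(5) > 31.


E[X] = C(31, 5) · 4^{1 − 10} = 169911 · 4^{−9} = 169911/262144.
As a reduced fraction: E[X] = 169911/262144 ≈ 0.648159.
Is E[X] < 1? YES.
Since E[X] < 1, there exists a 4-coloring of K_{31} with no monochromatic K_5; hence R_4(5) > 31.

E[X] = 169911/262144 ≈ 0.648159; E[X] < 1, so R_4(5) > 31.


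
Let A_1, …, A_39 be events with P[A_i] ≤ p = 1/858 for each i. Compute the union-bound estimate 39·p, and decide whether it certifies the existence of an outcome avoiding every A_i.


Union bound: P[∪_{i=1}^{39} A_i] ≤ Σ_i P[A_i] ≤ 39·p = 39·(1/858) = 1/22.
Numerically: 1/22 ≈ 0.0454545.
Is 1/22 < 1? YES.
Since P[∪ A_i] ≤ 1/22 < 1, the complement has P[∩ A_i^c] ≥ 1 − 1/22 = 21/22 > 0, so some outcome avoids every A_i.

39·p = 1/22 ≈ 0.0454545; existence CERTIFIED by the union bound.


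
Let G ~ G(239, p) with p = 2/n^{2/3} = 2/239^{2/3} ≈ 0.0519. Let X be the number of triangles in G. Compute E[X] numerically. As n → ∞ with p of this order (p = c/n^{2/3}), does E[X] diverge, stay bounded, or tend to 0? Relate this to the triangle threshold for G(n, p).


Number of potential triangles: C(239, 3) = 2246839.
Each occurs with probability p³ ≈ (0.0519)³ ≈ 1.40054e-04.
By linearity: E[X] = C(239, 3)·p³ ≈ 2246839 · 1.40054e-04 ≈ 314.678.
Since α = 2/3 < 1, p = c/n^{2/3} ≫ 1/n is above the triangle threshold p ~ 1/n. Asymptotically E[X] ~ (c³/6)·n^{3(1−α)} = (2³/6)·n^{1} → ∞; triangles are abundant w.h.p.

E[X] ≈ 314.678; in regime p = Θ(1/n^{2/3}) E[X] diverges (above the triangle threshold p ~ 1/n).


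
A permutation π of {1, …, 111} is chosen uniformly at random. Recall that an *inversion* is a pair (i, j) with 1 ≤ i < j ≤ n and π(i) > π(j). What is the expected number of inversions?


Write X = Σ X_I over the C(111, 2) = 6105 pairs i < j, with X_I the indicator of one inversion.
There are 6105 indicators.
For each fixed pair i < j, the values π(i) and π(j) are two distinct elements of {1, …, 111} in uniformly random order; by symmetry P[π(i) > π(j)] = 1/2.
By linearity: E[X] = 6105 · (1/2) = C(111, 2) · (1/2) = 6105/2 = 6105/2 ≈ 3052.500000.

E[X] = 6105/2 = 3052.500000.


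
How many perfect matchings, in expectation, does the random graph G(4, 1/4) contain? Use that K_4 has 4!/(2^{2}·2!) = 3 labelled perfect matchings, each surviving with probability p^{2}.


K_4 has 4!/(2^{2}·2!) = 3 labelled perfect matchings.
For each such perfect matching H, let X_H = 1 if all 2 edges of H are present in G. Then P[X_H = 1] = p^{2} = (1/4)^{2} = 1/16.
By linearity of expectation: E[X] = Σ_H E[X_H] = 3 · p^{2} = 3 · 1/16 = 3/16.
Numerically: E[X] ≈ 0.1875.

E[X] = 3 · (1/4)^{2} = 3/16 ≈ 0.1875.


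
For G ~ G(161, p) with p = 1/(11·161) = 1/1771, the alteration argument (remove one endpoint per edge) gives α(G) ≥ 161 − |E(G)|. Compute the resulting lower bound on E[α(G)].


E[|E(G)|] = C(161, 2)·p = 12880 · (1/1771) = 80/11.
E[α(G)] ≥ n − E[|E(G)|] = 161 − 80/11 = 1691/11.
Numerically: ≈ 153.727273.
(This is only a lower bound; the true E[α(G)] may be larger.)

E[α(G)] ≥ 1691/11 ≈ 153.727273.


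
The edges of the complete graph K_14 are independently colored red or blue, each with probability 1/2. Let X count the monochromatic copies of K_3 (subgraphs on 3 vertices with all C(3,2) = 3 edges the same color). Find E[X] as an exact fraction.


Let X = Σ_S X_S over the C(14, 3) = 364 subsets S of size 3, where X_S = 1 if the K_3 on S is monochromatic.
For a fixed S, the K_3 on S has C(3, 2) = 3 edges. P[all 3 edges red] = (1/2)^3, and likewise for blue, so P[monochromatic] = 2·(1/2)^3 = 2^{1 − 3} = 1/4.
By linearity of expectation: E[X] = C(14, 3) · 2^{1 − 3} = 364 · 1/4 = 91.
Numerically: E[X] ≈ 91.0000.

E[X] = C(14,3)·2^(1−C(3,2)) = 91 ≈ 91.0000.


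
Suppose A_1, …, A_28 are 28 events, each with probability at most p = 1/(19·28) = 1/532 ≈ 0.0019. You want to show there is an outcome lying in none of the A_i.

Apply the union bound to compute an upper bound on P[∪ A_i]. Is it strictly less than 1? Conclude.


Union bound: P[∪_{i=1}^{28} A_i] ≤ Σ_i P[A_i] ≤ 28·p = 28·(1/532) = 1/19.
Numerically: 1/19 ≈ 0.0526.
Is 1/19 < 1? YES.
Since P[∪ A_i] ≤ 1/19 < 1, the complement has P[∩ A_i^c] ≥ 1 − 1/19 = 18/19 > 0, so some outcome avoids every A_i.

28·p = 1/19 ≈ 0.0526; existence CERTIFIED by the union bound.


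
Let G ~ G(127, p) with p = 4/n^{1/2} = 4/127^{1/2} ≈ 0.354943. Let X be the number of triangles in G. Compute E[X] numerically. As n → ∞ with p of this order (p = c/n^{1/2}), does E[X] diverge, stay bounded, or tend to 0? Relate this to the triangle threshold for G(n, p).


Number of potential triangles: C(127, 3) = 333375.
Each occurs with probability p³ ≈ (0.354943)³ ≈ 4.47171784e-02.
By linearity: E[X] = C(127, 3)·p³ ≈ 333375 · 4.47171784e-02 ≈ 14907.589358.
Since α = 1/2 < 1, p = c/n^{1/2} ≫ 1/n is above the triangle threshold p ~ 1/n. Asymptotically E[X] ~ (c³/6)·n^{3(1−α)} = (4³/6)·n^{1.5} → ∞; triangles are abundant w.h.p.

E[X] ≈ 14907.589358; in regime p = Θ(1/n^{1/2}) E[X] diverges (above the triangle threshold p ~ 1/n).


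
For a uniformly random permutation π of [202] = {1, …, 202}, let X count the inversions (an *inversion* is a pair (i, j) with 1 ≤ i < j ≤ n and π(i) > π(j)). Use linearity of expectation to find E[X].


Write X = Σ X_I over the C(202, 2) = 20301 pairs i < j, with X_I the indicator of one inversion.
There are 20301 indicators.
For each fixed pair i < j, the values π(i) and π(j) are two distinct elements of {1, …, 202} in uniformly random order; by symmetry P[π(i) > π(j)] = 1/2.
By linearity: E[X] = 20301 · (1/2) = C(202, 2) · (1/2) = 20301/2 = 20301/2 ≈ 10150.500000.

E[X] = 20301/2 = 10150.500000.


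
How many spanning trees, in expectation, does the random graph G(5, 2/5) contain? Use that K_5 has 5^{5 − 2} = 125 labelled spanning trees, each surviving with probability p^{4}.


K_5 has 5^{5 − 2} = 125 labelled spanning trees.
For each such spanning tree H, let X_H = 1 if all 4 edges of H are present in G. Then P[X_H = 1] = p^{4} = (2/5)^{4} = 16/625.
By linearity: E[X] = Σ_H E[X_H] = 125 · p^{4} = 125 · 16/625 = 16/5.
Numerically: E[X] ≈ 3.2.

E[X] = 125 · (2/5)^{4} = 16/5 ≈ 3.2.


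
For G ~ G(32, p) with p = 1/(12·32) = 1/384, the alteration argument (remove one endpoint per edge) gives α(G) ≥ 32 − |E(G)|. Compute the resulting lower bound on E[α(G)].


E[|E(G)|] = C(32, 2)·p = 496 · (1/384) = 31/24.
E[α(G)] ≥ n − E[|E(G)|] = 32 − 31/24 = 737/24.
Numerically: ≈ 30.70833.
(This is only a lower bound; the true E[α(G)] may be larger.)

E[α(G)] ≥ 737/24 ≈ 30.70833.


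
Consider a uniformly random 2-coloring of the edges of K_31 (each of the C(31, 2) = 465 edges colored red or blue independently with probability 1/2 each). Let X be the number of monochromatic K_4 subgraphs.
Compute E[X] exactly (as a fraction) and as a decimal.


Let X = Σ_S X_S over the C(31, 4) = 31465 subsets S of size 4, where X_S = 1 if the K_4 on S is monochromatic.
For a fixed S, the K_4 on S has C(4, 2) = 6 edges. P[all 6 edges red] = (1/2)^6, and likewise for blue, so P[monochromatic] = 2·(1/2)^6 = 2^{1 − 6} = 1/32.
By linearity of expectation: E[X] = C(31, 4) · 2^{1 − 6} = 31465 · 1/32 = 31465/32.
Numerically: E[X] ≈ 983.28125.

E[X] = C(31,4)·2^(1−C(4,2)) = 31465/32 ≈ 983.28125.


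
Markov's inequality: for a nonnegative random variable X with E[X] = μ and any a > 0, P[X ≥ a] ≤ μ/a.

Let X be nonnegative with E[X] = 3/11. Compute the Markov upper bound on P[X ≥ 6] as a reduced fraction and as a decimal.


μ = E[X] = 3/11, a = 6.
Markov: P[X ≥ 6] ≤ μ/a = (3/11)/6 = 1/22.
Numerically: ≈ 0.045.
(Since a = 6 > μ = 0.273, the bound 1/22 is < 1 and informative.)

P[X ≥ 6] ≤ 1/22 ≈ 0.045.


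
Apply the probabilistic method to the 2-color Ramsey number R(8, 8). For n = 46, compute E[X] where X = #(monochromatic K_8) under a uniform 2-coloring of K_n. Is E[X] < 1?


E[X] = C(46, 8) · 2^{1 − 28} = 260932815 · 2^{−27} = 260932815/134217728.
As a reduced fraction: E[X] = 260932815/134217728 ≈ 1.944101.
Is E[X] < 1? NO.
Since E[X] ≥ 1, the first-moment bound is inconclusive at n = 46; it does NOT by itself certify R(8, 8) > 46.

E[X] = 260932815/134217728 ≈ 1.944101; E[X] ≥ 1; first-moment method inconclusive here.


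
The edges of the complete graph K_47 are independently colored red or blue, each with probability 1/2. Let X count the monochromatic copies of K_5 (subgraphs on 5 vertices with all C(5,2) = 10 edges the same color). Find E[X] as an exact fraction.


Let X = Σ_S X_S over the C(47, 5) = 1533939 subsets S of size 5, where X_S = 1 if the K_5 on S is monochromatic.
For a fixed S, the K_5 on S has C(5, 2) = 10 edges. P[all 10 edges red] = (1/2)^10, and likewise for blue, so P[monochromatic] = 2·(1/2)^10 = 2^{1 − 10} = 1/512.
By linearity: E[X] = C(47, 5) · 2^{1 − 10} = 1533939 · 1/512 = 1533939/512.
Numerically: E[X] ≈ 2995.975.

E[X] = C(47,5)·2^(1−C(5,2)) = 1533939/512 ≈ 2995.975.


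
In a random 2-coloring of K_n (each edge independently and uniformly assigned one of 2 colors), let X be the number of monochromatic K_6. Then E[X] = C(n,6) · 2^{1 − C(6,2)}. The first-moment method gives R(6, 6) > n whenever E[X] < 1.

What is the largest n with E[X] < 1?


We need C(n, 6) · 2^{1 − 15} < 1, i.e. C(n, 6) < 2^{15 − 1} = 16384.
Check values of n near the boundary:
  n = 14: C(14, 6) = 3003; 3003 < 16384? YES
  n = 15: C(15, 6) = 5005; 5005 < 16384? YES
  n = 16: C(16, 6) = 8008; 8008 < 16384? YES
  n = 17: C(17, 6) = 12376; 12376 < 16384? YES
  n = 18: C(18, 6) = 18564; 18564 < 16384? NO
  n = 19: C(19, 6) = 27132; 27132 < 16384? NO
The largest n with C(n, 6) < 16384 is n = 17 (where E[X] = 1547/2048 ≈ 0.75537). Hence R(6, 6) > 17, i.e. R(6, 6) ≥ 18.

Largest n = 17; hence R(6, 6) > 17.


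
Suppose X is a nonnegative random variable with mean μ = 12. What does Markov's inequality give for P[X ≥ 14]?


μ = E[X] = 12, a = 14.
Markov: P[X ≥ 14] ≤ μ/a = (12)/14 = 6/7.
Numerically: ≈ 0.857143.
(Since a = 14 > μ = 12.000000, the bound 6/7 is < 1 and informative.)

P[X ≥ 14] ≤ 6/7 ≈ 0.857143.


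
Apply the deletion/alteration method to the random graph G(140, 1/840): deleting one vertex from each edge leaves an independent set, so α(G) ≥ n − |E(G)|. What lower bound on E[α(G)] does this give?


E[|E(G)|] = C(140, 2)·p = 9730 · (1/840) = 139/12.
E[α(G)] ≥ n − E[|E(G)|] = 140 − 139/12 = 1541/12.
Numerically: ≈ 128.416667.
(This is only a lower bound; the true E[α(G)] may be larger.)

E[α(G)] ≥ 1541/12 ≈ 128.416667.


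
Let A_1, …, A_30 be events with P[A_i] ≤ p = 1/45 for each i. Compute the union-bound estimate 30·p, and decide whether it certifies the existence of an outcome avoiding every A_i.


Union bound: P[∪_{i=1}^{30} A_i] ≤ Σ_i P[A_i] ≤ 30·p = 30·(1/45) = 2/3.
Numerically: 2/3 ≈ 0.66667.
Is 2/3 < 1? YES.
Since P[∪ A_i] ≤ 2/3 < 1, the complement has P[∩ A_i^c] ≥ 1 − 2/3 = 1/3 > 0, so some outcome avoids every A_i.

30·p = 2/3 ≈ 0.66667; existence CERTIFIED by the union bound.


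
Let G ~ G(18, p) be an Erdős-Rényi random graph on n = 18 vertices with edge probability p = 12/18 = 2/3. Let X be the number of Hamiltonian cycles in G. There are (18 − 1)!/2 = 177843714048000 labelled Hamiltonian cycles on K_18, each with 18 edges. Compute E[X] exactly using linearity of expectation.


K_18 has (18 − 1)!/2 = 177843714048000 labelled Hamiltonian cycles.
For each such Hamiltonian cycle H, let X_H = 1 if all 18 edges of H are present in G. Then P[X_H = 1] = p^{18} = (2/3)^{18} = 262144/387420489.
By linearity of expectation: E[X] = Σ_H E[X_H] = 177843714048000 · p^{18} = 177843714048000 · 262144/387420489 = 63951526166528000/531441.
Numerically: E[X] ≈ 1.2e+11.

E[X] = 177843714048000 · (2/3)^{18} = 63951526166528000/531441 ≈ 1.2e+11.


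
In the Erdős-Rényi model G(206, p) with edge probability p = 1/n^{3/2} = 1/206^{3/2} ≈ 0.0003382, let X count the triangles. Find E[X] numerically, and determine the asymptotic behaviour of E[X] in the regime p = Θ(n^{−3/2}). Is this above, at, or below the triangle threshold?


Number of potential triangles: C(206, 3) = 1435820.
Each occurs with probability p³ ≈ (0.0003382)³ ≈ 3.868989e-11.
By linearity: E[X] = C(206, 3)·p³ ≈ 1435820 · 3.868989e-11 ≈ 0.0001.
Since α = 3/2 > 1, p = c/n^{3/2} = o(1/n) is below the triangle threshold p ~ 1/n. Asymptotically E[X] ~ (c³/6)·n^{3(1−α)} = (1³/6)·n^{-1.5} → 0, so by Markov's inequality G has no triangles w.h.p.

E[X] ≈ 0.0001; in regime p = Θ(1/n^{3/2}) E[X] tends to 0 (below the triangle threshold p ~ 1/n).


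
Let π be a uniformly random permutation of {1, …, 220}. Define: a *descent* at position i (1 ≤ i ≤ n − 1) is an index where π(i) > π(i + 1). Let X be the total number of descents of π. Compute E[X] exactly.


Write X = Σ X_I over i = 1, …, 219, with X_I the indicator of one descent.
There are 219 indicators.
For each fixed i, the pair (π(i), π(i+1)) is a uniformly random ordered pair of distinct values from {1, …, 220}; by symmetry P[π(i) > π(i+1)] = 1/2.
By linearity: E[X] = 219 · (1/2) = (220 − 1) · (1/2) = 219/2 ≈ 109.500.

E[X] = 219/2 = 109.500.


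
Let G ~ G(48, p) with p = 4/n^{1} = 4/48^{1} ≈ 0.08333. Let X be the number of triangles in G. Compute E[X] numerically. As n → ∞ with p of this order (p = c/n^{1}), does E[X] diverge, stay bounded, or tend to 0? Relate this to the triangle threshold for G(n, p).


Number of potential triangles: C(48, 3) = 17296.
Each occurs with probability p³ ≈ (0.08333)³ ≈ 5.787037e-04.
By linearity: E[X] = C(48, 3)·p³ ≈ 17296 · 5.787037e-04 ≈ 10.0093.
Here α = 1, so p = 4/n is exactly at the triangle threshold p ~ 1/n. Asymptotically E[X] → c³/6 = 4³/6 = 32/3 ≈ 10.6667, a bounded constant. In this regime the triangle count is asymptotically Poisson(c³/6).

E[X] ≈ 10.0093; in regime p = Θ(1/n^{1}) E[X] stays bounded (at the triangle threshold p ~ 1/n).


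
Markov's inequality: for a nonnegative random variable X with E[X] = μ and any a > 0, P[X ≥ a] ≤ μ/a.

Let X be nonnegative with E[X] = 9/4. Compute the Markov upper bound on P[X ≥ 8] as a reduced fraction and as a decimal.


μ = E[X] = 9/4, a = 8.
Markov: P[X ≥ 8] ≤ μ/a = (9/4)/8 = 9/32.
Numerically: ≈ 0.281.
(Since a = 8 > μ = 2.250, the bound 9/32 is < 1 and informative.)

P[X ≥ 8] ≤ 9/32 ≈ 0.281.


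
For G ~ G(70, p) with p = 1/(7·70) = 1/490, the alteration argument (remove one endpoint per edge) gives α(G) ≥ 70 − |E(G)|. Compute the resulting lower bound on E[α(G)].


E[|E(G)|] = C(70, 2)·p = 2415 · (1/490) = 69/14.
E[α(G)] ≥ n − E[|E(G)|] = 70 − 69/14 = 911/14.
Numerically: ≈ 65.071429.
(This is only a lower bound; the true E[α(G)] may be larger.)

E[α(G)] ≥ 911/14 ≈ 65.071429.


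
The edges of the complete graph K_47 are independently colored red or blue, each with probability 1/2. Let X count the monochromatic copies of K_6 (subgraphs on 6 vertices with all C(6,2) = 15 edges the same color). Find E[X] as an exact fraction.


Let X = Σ_S X_S over the C(47, 6) = 10737573 subsets S of size 6, where X_S = 1 if the K_6 on S is monochromatic.
For a fixed S, the K_6 on S has C(6, 2) = 15 edges. P[all 15 edges red] = (1/2)^15, and likewise for blue, so P[monochromatic] = 2·(1/2)^15 = 2^{1 − 15} = 1/16384.
Summing: E[X] = C(47, 6) · 2^{1 − 15} = 10737573 · 1/16384 = 10737573/16384.
Numerically: E[X] ≈ 655.369.

E[X] = C(47,6)·2^(1−C(6,2)) = 10737573/16384 ≈ 655.369.


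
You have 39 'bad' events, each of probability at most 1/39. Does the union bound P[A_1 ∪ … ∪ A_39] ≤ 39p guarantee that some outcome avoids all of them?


Union bound: P[∪_{i=1}^{39} A_i] ≤ Σ_i P[A_i] ≤ 39·p = 39·(1/39) = 1.
Numerically: 1 ≈ 1.000000.
Is 1 < 1? NO.
Since the bound 1 is ≥ 1, the union bound is uninformative here; it does NOT by itself certify existence.

39·p = 1 ≈ 1.000000; existence NOT certified by the union bound.


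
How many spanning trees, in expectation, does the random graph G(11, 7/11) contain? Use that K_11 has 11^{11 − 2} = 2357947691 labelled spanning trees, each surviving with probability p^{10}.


K_11 has 11^{11 − 2} = 2357947691 labelled spanning trees.
For each such spanning tree H, let X_H = 1 if all 10 edges of H are present in G. Then P[X_H = 1] = p^{10} = (7/11)^{10} = 282475249/25937424601.
By linearity: E[X] = Σ_H E[X_H] = 2357947691 · p^{10} = 2357947691 · 282475249/25937424601 = 282475249/11.
Numerically: E[X] ≈ 2.568e+07.

E[X] = 2357947691 · (7/11)^{10} = 282475249/11 ≈ 2.568e+07.


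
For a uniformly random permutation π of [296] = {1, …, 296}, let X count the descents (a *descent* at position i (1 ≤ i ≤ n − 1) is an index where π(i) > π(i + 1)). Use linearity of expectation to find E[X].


Write X = Σ X_I over i = 1, …, 295, with X_I the indicator of one descent.
There are 295 indicators.
For each fixed i, the pair (π(i), π(i+1)) is a uniformly random ordered pair of distinct values from {1, …, 296}; by symmetry P[π(i) > π(i+1)] = 1/2.
By linearity: E[X] = 295 · (1/2) = (296 − 1) · (1/2) = 295/2 ≈ 147.500.

E[X] = 295/2 = 147.500.


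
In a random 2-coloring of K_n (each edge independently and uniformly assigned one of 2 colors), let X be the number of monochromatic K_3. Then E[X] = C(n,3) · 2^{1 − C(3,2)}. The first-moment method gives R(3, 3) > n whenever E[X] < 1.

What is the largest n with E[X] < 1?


We need C(n, 3) · 2^{1 − 3} < 1, i.e. C(n, 3) < 2^{3 − 1} = 4.
Check values of n near the boundary:
  n = 3: C(3, 3) = 1; 1 < 4? YES
  n = 4: C(4, 3) = 4; 4 < 4? NO
  n = 5: C(5, 3) = 10; 10 < 4? NO
  n = 6: C(6, 3) = 20; 20 < 4? NO
The largest n with C(n, 3) < 4 is n = 3 (where E[X] = 1/4 ≈ 0.2500). Hence R(3, 3) > 3, i.e. R(3, 3) ≥ 4.

Largest n = 3; hence R(3, 3) > 3.


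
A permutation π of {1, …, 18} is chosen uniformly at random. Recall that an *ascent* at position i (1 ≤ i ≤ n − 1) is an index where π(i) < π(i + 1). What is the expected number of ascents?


Write X = Σ X_I over i = 1, …, 17, with X_I the indicator of one ascent.
There are 17 indicators.
For each fixed i, the pair (π(i), π(i+1)) is a uniformly random ordered pair of distinct values from {1, …, 18}; by symmetry P[π(i) < π(i+1)] = 1/2.
By linearity: E[X] = 17 · (1/2) = (18 − 1) · (1/2) = 17/2 ≈ 8.50000.

E[X] = 17/2 = 8.50000.


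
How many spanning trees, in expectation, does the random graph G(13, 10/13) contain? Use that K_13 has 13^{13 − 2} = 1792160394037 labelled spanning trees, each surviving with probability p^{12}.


K_13 has 13^{13 − 2} = 1792160394037 labelled spanning trees.
For each such spanning tree H, let X_H = 1 if all 12 edges of H are present in G. Then P[X_H = 1] = p^{12} = (10/13)^{12} = 1000000000000/23298085122481.
Summing the indicators: E[X] = Σ_H E[X_H] = 1792160394037 · p^{12} = 1792160394037 · 1000000000000/23298085122481 = 1000000000000/13.
Numerically: E[X] ≈ 7.69e+10.

E[X] = 1792160394037 · (10/13)^{12} = 1000000000000/13 ≈ 7.69e+10.
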